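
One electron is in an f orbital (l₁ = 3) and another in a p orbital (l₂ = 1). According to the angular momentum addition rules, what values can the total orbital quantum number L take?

L = 2, 3, 4

The total orbital quantum number L ranges from |l₁ − l₂| to l₁ + l₂ in integer steps.
L ∈ {2, 3, 4}.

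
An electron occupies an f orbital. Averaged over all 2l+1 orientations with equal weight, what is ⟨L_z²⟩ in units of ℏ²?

⟨L_z²⟩ = 4 ℏ²

For an f orbital, l = 3.
m_l ∈ {-3, -2, -1, 0, 1, 2, 3}.
⟨L_z²⟩ = ℏ²·l(l+1)/3 = 4ℏ².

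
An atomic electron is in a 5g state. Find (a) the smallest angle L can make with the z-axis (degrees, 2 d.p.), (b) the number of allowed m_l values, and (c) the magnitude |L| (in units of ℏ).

θ_min ≈ 26.57°; 9 values; |L| = 2√5 ℏ ≈ 4.472ℏ

The 5g subshell has l = 4.
cos θ_min = 4/√20, so θ_min ≈ 26.57°.
There are 2l+1 = 9 values of m_l.
|L| = ℏ√(4·5) = 2√5 ℏ ≈ 4.472ℏ.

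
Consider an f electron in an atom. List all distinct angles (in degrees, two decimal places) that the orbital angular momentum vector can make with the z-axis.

An f state has l = 3.
|L| = √(l(l+1)) ℏ = 2√3 ℏ.
cos θ = m_l/√12 for each m_l ∈ {-3, -2, -1, 0, 1, 2, 3}.

θ ∈ {30.00°, 54.74°, 73.22°, 90.00°, 106.78°, 125.26°, 150.00°}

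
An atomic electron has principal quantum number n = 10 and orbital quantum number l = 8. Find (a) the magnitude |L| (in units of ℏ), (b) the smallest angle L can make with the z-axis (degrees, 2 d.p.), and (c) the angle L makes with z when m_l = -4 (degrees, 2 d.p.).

|L| = ℏ√(8·9) = 6√2 ℏ ≈ 8.485ℏ.
cos θ_min = 8/√72, so θ_min ≈ 19.47°.
For m_l = -4: cos θ = -4/√72, θ ≈ 118.13°.

|L| = 6√2 ℏ ≈ 8.485ℏ; θ_min ≈ 19.47°; θ(m_l=-4) ≈ 118.13°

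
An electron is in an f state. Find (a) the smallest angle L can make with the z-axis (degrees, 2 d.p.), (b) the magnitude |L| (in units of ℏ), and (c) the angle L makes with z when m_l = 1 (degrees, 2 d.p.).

θ_min ≈ 30.00°; |L| = 2√3 ℏ ≈ 3.464ℏ; θ(m_l=1) ≈ 73.22°

An f state has l = 3.
cos θ_min = 3/√12, so θ_min ≈ 30.00°.
|L| = ℏ√(3·4) = 2√3 ℏ ≈ 3.464ℏ.
For m_l = 1: cos θ = 1/√12, θ ≈ 73.22°.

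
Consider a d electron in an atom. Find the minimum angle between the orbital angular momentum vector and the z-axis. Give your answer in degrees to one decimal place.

The letter d corresponds to l = 2.
|L| = ℏ√(l(l+1)) = √6 ℏ.
The smallest angle corresponds to the largest L_z, i.e. m_l = l = 2, giving L_z = 2ℏ.
cos θ_min = 2/√6, so θ_min ≈ 35.3°.

θ_min ≈ 35.3°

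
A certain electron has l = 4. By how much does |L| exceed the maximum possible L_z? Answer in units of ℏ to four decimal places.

|L| − L_z,max ≈ 0.4721ℏ

|L| = 2√5 ℏ ≈ 4.4721ℏ, while L_z,max = lℏ = 4ℏ.
The difference is (2√5 − 4)ℏ ≈ 0.4721ℏ.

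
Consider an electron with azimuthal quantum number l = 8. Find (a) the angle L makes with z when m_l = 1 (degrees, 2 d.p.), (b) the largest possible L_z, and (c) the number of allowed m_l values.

θ(m_l=1) ≈ 83.23°; L_z,max = 8ℏ; 17 values

For m_l = 1: cos θ = 1/√72, θ ≈ 83.23°.
L_z,max = lℏ = 8ℏ.
There are 2l+1 = 17 values of m_l.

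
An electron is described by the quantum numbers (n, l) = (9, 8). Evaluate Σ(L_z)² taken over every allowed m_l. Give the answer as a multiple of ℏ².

Σ(L_z)² = 408 ℏ²

m_l ∈ {-8, -7, -6, -5, -4, -3, -2, -1, 0, 1, 2, 3, 4, 5, 6, 7, 8}.
Summing m² from −8 to 8: Σ m_l² = 408.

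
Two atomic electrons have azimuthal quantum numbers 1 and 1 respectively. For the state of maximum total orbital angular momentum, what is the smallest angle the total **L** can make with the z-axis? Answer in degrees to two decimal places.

θ_min ≈ 35.26°

Angular momentum addition gives L = |l₁ − l₂|, …, l₁ + l₂.
So L can be 0, 1, 2.
The maximum is L = 2, with |L_tot| = ℏ√(2·3) = √6 ℏ.
The minimum angle with z is arccos(2/√6) ≈ 35.26°.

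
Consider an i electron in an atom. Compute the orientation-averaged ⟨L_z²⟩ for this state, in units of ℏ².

An i state has l = 6.
m_l runs from −6 to 6, i.e. {-6, -5, -4, -3, -2, -1, 0, 1, 2, 3, 4, 5, 6}.
⟨L_z²⟩ = ℏ²·(Σ m_l²)/(2l+1) = ℏ²·182/13 = 14ℏ².

⟨L_z²⟩ = 14 ℏ²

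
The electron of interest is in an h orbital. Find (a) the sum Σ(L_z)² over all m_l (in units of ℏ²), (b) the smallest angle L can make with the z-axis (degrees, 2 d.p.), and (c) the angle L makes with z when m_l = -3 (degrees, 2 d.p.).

An h state has l = 5.
Σ m_l² = 110, so Σ(L_z)² = 110 ℏ².
cos θ_min = 5/√30, so θ_min ≈ 24.09°.
For m_l = -3: cos θ = -3/√30, θ ≈ 123.21°.

Σ(L_z)² = 110 ℏ²; θ_min ≈ 24.09°; θ(m_l=-3) ≈ 123.21°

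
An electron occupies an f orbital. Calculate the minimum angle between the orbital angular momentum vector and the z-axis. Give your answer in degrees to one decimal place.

The letter f corresponds to l = 3.
|L| = ℏ√(l(l+1)) = 2√3 ℏ.
The smallest angle corresponds to the largest L_z, i.e. m_l = l = 3, giving L_z = 3ℏ.
cos θ_min = 3/√12, so θ_min ≈ 30.0°.

θ_min ≈ 30.0°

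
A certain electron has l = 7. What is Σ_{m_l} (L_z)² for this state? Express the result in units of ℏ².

The allowed m_l values are -7, -6, -5, -4, -3, -2, -1, 0, 1, 2, 3, 4, 5, 6, 7.
Summing m² from −7 to 7: Σ m_l² = 280.

Σ(L_z)² = 280 ℏ²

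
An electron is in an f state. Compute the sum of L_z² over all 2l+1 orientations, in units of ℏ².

For an f orbital, l = 3.
m_l ∈ {-3, -2, -1, 0, 1, 2, 3}.
Summing m² from −3 to 3: Σ m_l² = 28.

Σ(L_z)² = 28 ℏ²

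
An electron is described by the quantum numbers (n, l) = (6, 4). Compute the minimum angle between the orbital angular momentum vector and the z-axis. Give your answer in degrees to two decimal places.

|L| = √(l(l+1)) ℏ = 2√5 ℏ.
The smallest angle corresponds to the largest L_z, i.e. m_l = l = 4, giving L_z = 4ℏ.
cos θ_min = 4/√20, so θ_min ≈ 26.57°.

θ_min ≈ 26.57°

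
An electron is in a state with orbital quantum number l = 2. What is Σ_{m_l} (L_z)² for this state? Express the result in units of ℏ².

m_l ∈ {-2, -1, 0, 1, 2}.
Summing m² from −2 to 2: Σ m_l² = 10.

Σ(L_z)² = 10 ℏ²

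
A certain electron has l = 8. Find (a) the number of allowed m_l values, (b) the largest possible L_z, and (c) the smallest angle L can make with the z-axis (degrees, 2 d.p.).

17 values; L_z,max = 8ℏ; θ_min ≈ 19.47°

There are 2l+1 = 17 values of m_l.
L_z,max = lℏ = 8ℏ.
cos θ_min = 8/√72, so θ_min ≈ 19.47°.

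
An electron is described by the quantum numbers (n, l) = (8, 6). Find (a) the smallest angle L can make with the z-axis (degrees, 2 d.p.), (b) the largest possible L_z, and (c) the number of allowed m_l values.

cos θ_min = 6/√42, so θ_min ≈ 22.21°.
L_z,max = lℏ = 6ℏ.
There are 2l+1 = 13 values of m_l.

θ_min ≈ 22.21°; L_z,max = 6ℏ; 13 values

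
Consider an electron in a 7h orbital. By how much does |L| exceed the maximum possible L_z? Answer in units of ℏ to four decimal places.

For 7h, l = 5.
|L| = √30 ℏ ≈ 5.4772ℏ, while L_z,max = lℏ = 5ℏ.
The difference is (√30 − 5)ℏ ≈ 0.4772ℏ.

|L| − L_z,max ≈ 0.4772ℏ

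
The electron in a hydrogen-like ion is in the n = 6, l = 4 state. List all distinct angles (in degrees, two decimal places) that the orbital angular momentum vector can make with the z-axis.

|L| = √(l(l+1)) ℏ = 2√5 ℏ.
cos θ = m_l/√20 for each m_l ∈ {-4, -3, -2, -1, 0, 1, 2, 3, 4}.

θ ∈ {26.57°, 47.87°, 63.43°, 77.08°, 90.00°, 102.92°, 116.57°, 132.13°, 153.43°}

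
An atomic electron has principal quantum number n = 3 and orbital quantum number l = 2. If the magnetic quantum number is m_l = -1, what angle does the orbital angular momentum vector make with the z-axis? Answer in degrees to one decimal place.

|L|² = l(l+1)ℏ² = 6ℏ², so |L| = √6 ℏ.
L_z = m_l ℏ = −1ℏ.
cos θ = L_z/|L| = -1/√6, so θ ≈ 114.1°.

θ ≈ 114.1°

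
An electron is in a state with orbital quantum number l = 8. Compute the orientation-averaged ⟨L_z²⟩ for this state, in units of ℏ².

m_l runs from −8 to 8, i.e. {-8, -7, -6, -5, -4, -3, -2, -1, 0, 1, 2, 3, 4, 5, 6, 7, 8}.
⟨L_z²⟩ = ℏ²·l(l+1)/3 = 24ℏ².

⟨L_z²⟩ = 24 ℏ²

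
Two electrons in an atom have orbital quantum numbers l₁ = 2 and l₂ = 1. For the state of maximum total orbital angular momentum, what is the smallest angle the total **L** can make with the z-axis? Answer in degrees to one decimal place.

The total orbital quantum number L ranges from |l₁ − l₂| to l₁ + l₂ in integer steps.
Allowed values: L = 1, 2, 3.
The maximum is L = 3, with |L_tot| = ℏ√(3·4) = 2√3 ℏ.
The minimum angle with z is arccos(3/√12) ≈ 30.0°.

θ_min ≈ 30.0°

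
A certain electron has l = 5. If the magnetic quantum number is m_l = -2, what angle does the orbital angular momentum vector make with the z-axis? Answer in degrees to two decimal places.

θ ≈ 111.42°

|L|² = l(l+1)ℏ² = 30ℏ², so |L| = √30 ℏ.
L_z = m_l ℏ = −2ℏ.
cos θ = L_z/|L| = -2/√30, so θ ≈ 111.42°.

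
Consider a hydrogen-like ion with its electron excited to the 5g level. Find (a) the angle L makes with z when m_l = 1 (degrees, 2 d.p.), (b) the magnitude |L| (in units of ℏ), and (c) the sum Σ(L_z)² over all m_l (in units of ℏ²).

The 5g level has l = 4.
For m_l = 1: cos θ = 1/√20, θ ≈ 77.08°.
|L| = ℏ√(4·5) = 2√5 ℏ ≈ 4.472ℏ.
Σ m_l² = 60, so Σ(L_z)² = 60 ℏ².

θ(m_l=1) ≈ 77.08°; |L| = 2√5 ℏ ≈ 4.472ℏ; Σ(L_z)² = 60 ℏ²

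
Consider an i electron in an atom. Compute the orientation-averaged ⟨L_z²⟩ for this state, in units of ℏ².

⟨L_z²⟩ = 14 ℏ²

The letter i corresponds to l = 6.
m_l ∈ {-6, -5, -4, -3, -2, -1, 0, 1, 2, 3, 4, 5, 6}.
⟨L_z²⟩ = ℏ²·l(l+1)/3 = 14ℏ².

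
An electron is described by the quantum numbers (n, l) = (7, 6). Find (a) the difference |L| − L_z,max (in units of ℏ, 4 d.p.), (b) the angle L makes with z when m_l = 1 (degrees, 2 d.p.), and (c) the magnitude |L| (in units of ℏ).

|L| − L_z,max = (√42 − 6)ℏ ≈ 0.4807ℏ.
For m_l = 1: cos θ = 1/√42, θ ≈ 81.12°.
|L| = ℏ√(6·7) = √42 ℏ ≈ 6.481ℏ.

|L|−L_z,max ≈ 0.4807ℏ; θ(m_l=1) ≈ 81.12°; |L| = √42 ℏ ≈ 6.481ℏ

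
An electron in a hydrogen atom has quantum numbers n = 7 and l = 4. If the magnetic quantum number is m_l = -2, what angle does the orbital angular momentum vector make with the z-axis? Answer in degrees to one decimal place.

θ ≈ 116.6°

|L| = √(l(l+1)) ℏ = 2√5 ℏ.
L_z = m_l ℏ = −2ℏ.
cos θ = L_z/|L| = -2/√20, so θ ≈ 116.6°.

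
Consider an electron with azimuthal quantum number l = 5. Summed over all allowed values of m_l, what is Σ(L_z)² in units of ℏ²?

Σ(L_z)² = 110 ℏ²

m_l runs from −5 to 5, i.e. {-5, -4, -3, -2, -1, 0, 1, 2, 3, 4, 5}.
Σ m_l² = 2·(1 + 4 + 9 + 16 + 25) = 110.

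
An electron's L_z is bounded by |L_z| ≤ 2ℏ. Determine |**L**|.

The maximum L_z equals lℏ, giving l = 2.
|L| = √(l(l+1)) ℏ = √6 ℏ.

|L| = √6 ℏ ≈ 2.449ℏ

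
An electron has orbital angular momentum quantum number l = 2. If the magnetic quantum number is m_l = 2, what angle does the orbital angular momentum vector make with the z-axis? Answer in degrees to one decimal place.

|L| = √(l(l+1)) ℏ = √6 ℏ.
L_z = m_l ℏ = 2ℏ.
cos θ = L_z/|L| = 2/√6, so θ ≈ 35.3°.

θ ≈ 35.3°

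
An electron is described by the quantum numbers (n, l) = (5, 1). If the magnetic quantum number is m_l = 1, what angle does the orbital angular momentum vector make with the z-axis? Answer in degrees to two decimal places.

θ ≈ 45.00°

|L| = ℏ√(l(l+1)) = √2 ℏ.
L_z = m_l ℏ = 1ℏ.
cos θ = L_z/|L| = 1/√2, so θ ≈ 45.00°.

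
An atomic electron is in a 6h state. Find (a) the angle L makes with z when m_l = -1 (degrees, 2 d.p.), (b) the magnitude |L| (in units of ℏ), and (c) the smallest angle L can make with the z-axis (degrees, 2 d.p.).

6h means n = 6, l = 5.
For m_l = -1: cos θ = -1/√30, θ ≈ 100.52°.
|L| = ℏ√(5·6) = √30 ℏ ≈ 5.477ℏ.
cos θ_min = 5/√30, so θ_min ≈ 24.09°.

θ(m_l=-1) ≈ 100.52°; |L| = √30 ℏ ≈ 5.477ℏ; θ_min ≈ 24.09°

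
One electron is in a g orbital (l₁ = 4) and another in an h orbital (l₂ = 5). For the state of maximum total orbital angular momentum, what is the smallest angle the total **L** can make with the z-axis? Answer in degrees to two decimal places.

θ_min ≈ 18.43°

The total orbital quantum number L ranges from |l₁ − l₂| to l₁ + l₂ in integer steps.
L ∈ {1, 2, 3, 4, 5, 6, 7, 8, 9}.
The maximum is L = 9, with |L_tot| = ℏ√(9·10) = 3√10 ℏ.
The minimum angle with z is arccos(9/√90) ≈ 18.43°.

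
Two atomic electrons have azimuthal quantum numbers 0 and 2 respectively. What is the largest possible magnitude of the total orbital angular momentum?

Angular momentum addition gives L = |l₁ − l₂|, …, l₁ + l₂.
So L can be 2.
The largest magnitude corresponds to L = 2: |L_tot| = ℏ√(2·3) = √6 ℏ.

|L_tot|_max = √6 ℏ ≈ 2.449ℏ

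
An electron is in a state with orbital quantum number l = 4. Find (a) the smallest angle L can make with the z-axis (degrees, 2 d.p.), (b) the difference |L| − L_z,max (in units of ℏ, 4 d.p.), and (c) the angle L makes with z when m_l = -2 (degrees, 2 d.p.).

θ_min ≈ 26.57°; |L|−L_z,max ≈ 0.4721ℏ; θ(m_l=-2) ≈ 116.57°

cos θ_min = 4/√20, so θ_min ≈ 26.57°.
|L| − L_z,max = (2√5 − 4)ℏ ≈ 0.4721ℏ.
For m_l = -2: cos θ = -2/√20, θ ≈ 116.57°.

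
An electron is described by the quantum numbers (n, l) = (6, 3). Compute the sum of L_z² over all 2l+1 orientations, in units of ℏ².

m_l runs from −3 to 3, i.e. {-3, -2, -1, 0, 1, 2, 3}.
Σ m_l² = l(l+1)(2l+1)/3 = 3·4·7/3 = 28.

Σ(L_z)² = 28 ℏ²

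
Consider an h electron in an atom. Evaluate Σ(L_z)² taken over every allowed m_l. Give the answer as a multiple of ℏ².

For an h orbital, l = 5.
m_l ∈ {-5, -4, -3, -2, -1, 0, 1, 2, 3, 4, 5}.
Summing m² from −5 to 5: Σ m_l² = 110.

Σ(L_z)² = 110 ℏ²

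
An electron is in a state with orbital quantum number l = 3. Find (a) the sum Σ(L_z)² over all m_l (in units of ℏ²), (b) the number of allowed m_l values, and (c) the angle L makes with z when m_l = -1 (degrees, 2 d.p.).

Σ m_l² = 28, so Σ(L_z)² = 28 ℏ².
There are 2l+1 = 7 values of m_l.
For m_l = -1: cos θ = -1/√12, θ ≈ 106.78°.

Σ(L_z)² = 28 ℏ²; 7 values; θ(m_l=-1) ≈ 106.78°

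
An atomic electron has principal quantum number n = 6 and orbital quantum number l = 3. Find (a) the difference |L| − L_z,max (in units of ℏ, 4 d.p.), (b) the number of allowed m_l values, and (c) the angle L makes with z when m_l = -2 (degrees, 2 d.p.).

|L| − L_z,max = (2√3 − 3)ℏ ≈ 0.4641ℏ.
There are 2l+1 = 7 values of m_l.
For m_l = -2: cos θ = -2/√12, θ ≈ 125.26°.

|L|−L_z,max ≈ 0.4641ℏ; 7 values; θ(m_l=-2) ≈ 125.26°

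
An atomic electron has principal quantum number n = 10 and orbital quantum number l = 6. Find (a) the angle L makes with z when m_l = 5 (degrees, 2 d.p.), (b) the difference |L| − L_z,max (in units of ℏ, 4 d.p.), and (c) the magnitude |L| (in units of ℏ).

For m_l = 5: cos θ = 5/√42, θ ≈ 39.51°.
|L| − L_z,max = (√42 − 6)ℏ ≈ 0.4807ℏ.
|L| = ℏ√(6·7) = √42 ℏ ≈ 6.481ℏ.

θ(m_l=5) ≈ 39.51°; |L|−L_z,max ≈ 0.4807ℏ; |L| = √42 ℏ ≈ 6.481ℏ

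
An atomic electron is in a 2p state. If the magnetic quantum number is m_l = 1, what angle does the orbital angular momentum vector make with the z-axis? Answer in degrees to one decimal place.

For 2p, l = 1.
|L|² = l(l+1)ℏ² = 2ℏ², so |L| = √2 ℏ.
L_z = m_l ℏ = 1ℏ.
cos θ = L_z/|L| = 1/√2, so θ ≈ 45.0°.

θ ≈ 45.0°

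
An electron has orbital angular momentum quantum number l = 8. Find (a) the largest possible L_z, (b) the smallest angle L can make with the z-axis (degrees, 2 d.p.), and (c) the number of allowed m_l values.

L_z,max = lℏ = 8ℏ.
cos θ_min = 8/√72, so θ_min ≈ 19.47°.
There are 2l+1 = 17 values of m_l.

L_z,max = 8ℏ; θ_min ≈ 19.47°; 17 values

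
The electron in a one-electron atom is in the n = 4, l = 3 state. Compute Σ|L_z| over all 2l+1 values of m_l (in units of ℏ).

m_l runs from −3 to 3, i.e. {-3, -2, -1, 0, 1, 2, 3}.
Σ|m_l| = 2·3(3+1)/2 = 12.

Σ|L_z| = 12 ℏ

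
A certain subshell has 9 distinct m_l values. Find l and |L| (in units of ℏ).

l = 4, |L| = 2√5 ℏ ≈ 4.472ℏ

2l + 1 = 9 ⇒ l = 4.
|L| = ℏ√(l(l+1)) = ℏ√(4·5) = 2√5 ℏ.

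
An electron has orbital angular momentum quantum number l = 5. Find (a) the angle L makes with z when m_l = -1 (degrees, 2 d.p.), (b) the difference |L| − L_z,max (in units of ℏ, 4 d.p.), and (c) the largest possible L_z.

For m_l = -1: cos θ = -1/√30, θ ≈ 100.52°.
|L| − L_z,max = (√30 − 5)ℏ ≈ 0.4772ℏ.
L_z,max = lℏ = 5ℏ.

θ(m_l=-1) ≈ 100.52°; |L|−L_z,max ≈ 0.4772ℏ; L_z,max = 5ℏ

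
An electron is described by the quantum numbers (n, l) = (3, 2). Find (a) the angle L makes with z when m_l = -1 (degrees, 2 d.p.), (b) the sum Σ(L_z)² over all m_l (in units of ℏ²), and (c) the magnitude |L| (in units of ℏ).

θ(m_l=-1) ≈ 114.09°; Σ(L_z)² = 10 ℏ²; |L| = √6 ℏ ≈ 2.449ℏ

For m_l = -1: cos θ = -1/√6, θ ≈ 114.09°.
Σ m_l² = 10, so Σ(L_z)² = 10 ℏ².
|L| = ℏ√(2·3) = √6 ℏ ≈ 2.449ℏ.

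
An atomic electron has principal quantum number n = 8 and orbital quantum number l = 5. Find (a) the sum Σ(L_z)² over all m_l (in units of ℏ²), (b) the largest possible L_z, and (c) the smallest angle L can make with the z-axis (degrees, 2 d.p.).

Σ(L_z)² = 110 ℏ²; L_z,max = 5ℏ; θ_min ≈ 24.09°

Σ m_l² = 110, so Σ(L_z)² = 110 ℏ².
L_z,max = lℏ = 5ℏ.
cos θ_min = 5/√30, so θ_min ≈ 24.09°.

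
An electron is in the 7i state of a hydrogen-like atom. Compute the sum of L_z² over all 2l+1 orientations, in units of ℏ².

7i means n = 7, l = 6.
m_l ∈ {-6, -5, -4, -3, -2, -1, 0, 1, 2, 3, 4, 5, 6}.
Σ m_l² = l(l+1)(2l+1)/3 = 6·7·13/3 = 182.

Σ(L_z)² = 182 ℏ²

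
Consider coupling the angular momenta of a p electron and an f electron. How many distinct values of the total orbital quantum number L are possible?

3

By the triangle rule, |l₁ − l₂| ≤ L ≤ l₁ + l₂.
Allowed values: L = 2, 3, 4.
That is 3 values.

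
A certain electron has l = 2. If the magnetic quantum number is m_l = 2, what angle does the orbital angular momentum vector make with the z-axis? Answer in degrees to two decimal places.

θ ≈ 35.26°

|L| = √(l(l+1)) ℏ = √6 ℏ.
L_z = m_l ℏ = 2ℏ.
cos θ = L_z/|L| = 2/√6, so θ ≈ 35.26°.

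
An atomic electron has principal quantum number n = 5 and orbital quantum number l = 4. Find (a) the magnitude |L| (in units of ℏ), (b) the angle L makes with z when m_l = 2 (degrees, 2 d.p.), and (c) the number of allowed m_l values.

|L| = 2√5 ℏ ≈ 4.472ℏ; θ(m_l=2) ≈ 63.43°; 9 values

|L| = ℏ√(4·5) = 2√5 ℏ ≈ 4.472ℏ.
For m_l = 2: cos θ = 2/√20, θ ≈ 63.43°.
There are 2l+1 = 9 values of m_l.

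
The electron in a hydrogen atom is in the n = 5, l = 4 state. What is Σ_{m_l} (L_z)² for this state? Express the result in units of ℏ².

Σ(L_z)² = 60 ℏ²

The allowed m_l values are -4, -3, -2, -1, 0, 1, 2, 3, 4.
Σ m_l² = 2·(1 + 4 + 9 + 16) = 60.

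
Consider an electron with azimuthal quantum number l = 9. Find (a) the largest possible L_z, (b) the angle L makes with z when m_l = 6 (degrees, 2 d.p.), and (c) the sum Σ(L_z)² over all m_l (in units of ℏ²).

L_z,max = lℏ = 9ℏ.
For m_l = 6: cos θ = 6/√90, θ ≈ 50.77°.
Σ m_l² = 570, so Σ(L_z)² = 570 ℏ².

L_z,max = 9ℏ; θ(m_l=6) ≈ 50.77°; Σ(L_z)² = 570 ℏ²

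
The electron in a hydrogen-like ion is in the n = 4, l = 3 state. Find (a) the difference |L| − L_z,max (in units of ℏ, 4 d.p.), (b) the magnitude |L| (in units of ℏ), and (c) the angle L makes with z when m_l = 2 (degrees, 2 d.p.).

|L| − L_z,max = (2√3 − 3)ℏ ≈ 0.4641ℏ.
|L| = ℏ√(3·4) = 2√3 ℏ ≈ 3.464ℏ.
For m_l = 2: cos θ = 2/√12, θ ≈ 54.74°.

|L|−L_z,max ≈ 0.4641ℏ; |L| = 2√3 ℏ ≈ 3.464ℏ; θ(m_l=2) ≈ 54.74°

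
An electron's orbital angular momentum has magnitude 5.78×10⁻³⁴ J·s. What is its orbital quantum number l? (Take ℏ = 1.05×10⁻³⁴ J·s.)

l = 5

Dividing by ℏ: |L|/ℏ ≈ 5.505.
Set l(l+1) = 30.30; the integer solution is l = 5.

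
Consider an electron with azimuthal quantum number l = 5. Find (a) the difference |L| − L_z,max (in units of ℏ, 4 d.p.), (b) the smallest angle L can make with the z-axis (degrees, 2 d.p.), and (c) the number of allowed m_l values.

|L|−L_z,max ≈ 0.4772ℏ; θ_min ≈ 24.09°; 11 values

|L| − L_z,max = (√30 − 5)ℏ ≈ 0.4772ℏ.
cos θ_min = 5/√30, so θ_min ≈ 24.09°.
There are 2l+1 = 11 values of m_l.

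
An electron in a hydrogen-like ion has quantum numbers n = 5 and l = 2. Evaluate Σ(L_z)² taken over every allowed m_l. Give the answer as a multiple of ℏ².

m_l runs from −2 to 2, i.e. {-2, -1, 0, 1, 2}.
Summing m² from −2 to 2: Σ m_l² = 10.

Σ(L_z)² = 10 ℏ²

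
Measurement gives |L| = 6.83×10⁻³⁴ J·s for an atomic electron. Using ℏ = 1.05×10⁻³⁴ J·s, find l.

In units of ℏ, |L| ≈ 6.505.
l(l+1) ≈ 6.505² ≈ 42.31, so l = 6.

l = 6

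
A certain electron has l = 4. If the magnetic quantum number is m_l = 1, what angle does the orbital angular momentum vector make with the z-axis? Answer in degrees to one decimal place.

|L| = ℏ√(l(l+1)) = 2√5 ℏ.
L_z = m_l ℏ = 1ℏ.
cos θ = L_z/|L| = 1/√20, so θ ≈ 77.1°.

θ ≈ 77.1°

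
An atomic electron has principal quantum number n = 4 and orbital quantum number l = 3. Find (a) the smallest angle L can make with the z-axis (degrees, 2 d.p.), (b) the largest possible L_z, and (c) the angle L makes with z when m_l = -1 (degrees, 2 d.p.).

cos θ_min = 3/√12, so θ_min ≈ 30.00°.
L_z,max = lℏ = 3ℏ.
For m_l = -1: cos θ = -1/√12, θ ≈ 106.78°.

θ_min ≈ 30.00°; L_z,max = 3ℏ; θ(m_l=-1) ≈ 106.78°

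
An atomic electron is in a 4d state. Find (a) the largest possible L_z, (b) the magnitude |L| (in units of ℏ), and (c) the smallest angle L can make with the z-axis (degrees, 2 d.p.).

L_z,max = 2ℏ; |L| = √6 ℏ ≈ 2.449ℏ; θ_min ≈ 35.26°

4d means n = 4, l = 2.
L_z,max = lℏ = 2ℏ.
|L| = ℏ√(2·3) = √6 ℏ ≈ 2.449ℏ.
cos θ_min = 2/√6, so θ_min ≈ 35.26°.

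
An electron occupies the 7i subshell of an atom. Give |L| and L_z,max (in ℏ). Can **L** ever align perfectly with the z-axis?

For 7i, l = 6.
|L| = √42 ℏ ≈ 6.4807ℏ, while L_z,max = lℏ = 6ℏ.
Since |L| > L_z,max, the vector can never point exactly along z; the closest it comes is θ_min = arccos(6/√42) ≈ 22.2°.

No: L_z,max = 6ℏ < |L| = √42 ℏ ≈ 6.481ℏ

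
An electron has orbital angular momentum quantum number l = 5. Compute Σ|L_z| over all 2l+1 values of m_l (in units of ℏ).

m_l runs from −5 to 5, i.e. {-5, -4, -3, -2, -1, 0, 1, 2, 3, 4, 5}.
Σ|m_l| = 2(1+2+…+5) = 30.

Σ|L_z| = 30 ℏ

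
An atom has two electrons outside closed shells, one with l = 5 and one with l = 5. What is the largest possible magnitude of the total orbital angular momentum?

|L_tot|_max = √110 ℏ ≈ 10.488ℏ

By the triangle rule, |l₁ − l₂| ≤ L ≤ l₁ + l₂.
L ∈ {0, 1, 2, 3, 4, 5, 6, 7, 8, 9, 10}.
The largest magnitude corresponds to L = 10: |L_tot| = ℏ√(10·11) = √110 ℏ.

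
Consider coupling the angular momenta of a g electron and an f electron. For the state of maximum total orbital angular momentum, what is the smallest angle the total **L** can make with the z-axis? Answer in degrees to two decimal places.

L runs from |4 − 3| = 1 to 4 + 3 = 7.
So L can be 1, 2, 3, 4, 5, 6, 7.
The maximum is L = 7, with |L_tot| = ℏ√(7·8) = 2√14 ℏ.
The minimum angle with z is arccos(7/√56) ≈ 20.70°.

θ_min ≈ 20.70°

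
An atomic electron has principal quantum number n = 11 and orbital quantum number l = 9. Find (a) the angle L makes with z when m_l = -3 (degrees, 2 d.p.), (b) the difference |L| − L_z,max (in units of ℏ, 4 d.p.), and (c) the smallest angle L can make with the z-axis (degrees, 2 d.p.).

θ(m_l=-3) ≈ 108.43°; |L|−L_z,max ≈ 0.4868ℏ; θ_min ≈ 18.43°

For m_l = -3: cos θ = -3/√90, θ ≈ 108.43°.
|L| − L_z,max = (3√10 − 9)ℏ ≈ 0.4868ℏ.
cos θ_min = 9/√90, so θ_min ≈ 18.43°.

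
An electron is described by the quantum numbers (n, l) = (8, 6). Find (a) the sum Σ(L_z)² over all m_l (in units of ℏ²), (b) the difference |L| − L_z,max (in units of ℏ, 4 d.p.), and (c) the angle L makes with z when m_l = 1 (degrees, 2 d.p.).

Σ(L_z)² = 182 ℏ²; |L|−L_z,max ≈ 0.4807ℏ; θ(m_l=1) ≈ 81.12°

Σ m_l² = 182, so Σ(L_z)² = 182 ℏ².
|L| − L_z,max = (√42 − 6)ℏ ≈ 0.4807ℏ.
For m_l = 1: cos θ = 1/√42, θ ≈ 81.12°.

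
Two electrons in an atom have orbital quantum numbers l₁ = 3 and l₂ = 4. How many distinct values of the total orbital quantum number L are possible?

7

By the triangle rule, |l₁ − l₂| ≤ L ≤ l₁ + l₂.
So L can be 1, 2, 3, 4, 5, 6, 7.
That is 7 values.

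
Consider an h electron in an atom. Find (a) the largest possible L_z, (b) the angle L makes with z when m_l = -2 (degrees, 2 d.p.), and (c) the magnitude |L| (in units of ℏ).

An h state has l = 5.
L_z,max = lℏ = 5ℏ.
For m_l = -2: cos θ = -2/√30, θ ≈ 111.42°.
|L| = ℏ√(5·6) = √30 ℏ ≈ 5.477ℏ.

L_z,max = 5ℏ; θ(m_l=-2) ≈ 111.42°; |L| = √30 ℏ ≈ 5.477ℏ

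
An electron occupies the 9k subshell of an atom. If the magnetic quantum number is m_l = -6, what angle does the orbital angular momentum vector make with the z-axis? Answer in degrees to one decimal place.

9k means n = 9, l = 7.
|L|² = l(l+1)ℏ² = 56ℏ², so |L| = 2√14 ℏ.
L_z = m_l ℏ = −6ℏ.
cos θ = L_z/|L| = -6/√56, so θ ≈ 143.3°.

θ ≈ 143.3°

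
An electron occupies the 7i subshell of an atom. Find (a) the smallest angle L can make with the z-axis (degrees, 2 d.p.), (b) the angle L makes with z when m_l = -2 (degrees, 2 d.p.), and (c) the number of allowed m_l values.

The 7i subshell has l = 6.
cos θ_min = 6/√42, so θ_min ≈ 22.21°.
For m_l = -2: cos θ = -2/√42, θ ≈ 107.98°.
There are 2l+1 = 13 values of m_l.

θ_min ≈ 22.21°; θ(m_l=-2) ≈ 107.98°; 13 values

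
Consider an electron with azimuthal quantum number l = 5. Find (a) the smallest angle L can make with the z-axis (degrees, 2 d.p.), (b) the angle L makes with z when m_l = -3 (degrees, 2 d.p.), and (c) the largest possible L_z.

cos θ_min = 5/√30, so θ_min ≈ 24.09°.
For m_l = -3: cos θ = -3/√30, θ ≈ 123.21°.
L_z,max = lℏ = 5ℏ.

θ_min ≈ 24.09°; θ(m_l=-3) ≈ 123.21°; L_z,max = 5ℏ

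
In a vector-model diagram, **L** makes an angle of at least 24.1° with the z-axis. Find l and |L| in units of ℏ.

cos θ_min = l/√(l(l+1)) = √(l/(l+1)), so l/(l+1) = cos²(24.1°) = 0.8333.
Thus l = 0.8333/(1 − 0.8333) ≈ 5.
Then |L| = ℏ√(5·6) = √30 ℏ.

l = 5, |L| = √30 ℏ ≈ 5.477ℏ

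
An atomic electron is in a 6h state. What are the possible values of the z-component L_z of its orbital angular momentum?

L_z ∈ {−5ℏ, −4ℏ, −3ℏ, −2ℏ, −ℏ, 0, ℏ, 2ℏ, 3ℏ, 4ℏ, 5ℏ}

6h means n = 6, l = 5.
L_z = m_l ℏ with m_l ranging from −l to +l in integer steps.
For l = 5: m_l ∈ {-5, -4, -3, -2, -1, 0, 1, 2, 3, 4, 5}.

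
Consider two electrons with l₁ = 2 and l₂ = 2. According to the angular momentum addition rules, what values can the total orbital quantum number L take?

L = 0, 1, 2, 3, 4

Angular momentum addition gives L = |l₁ − l₂|, …, l₁ + l₂.
So L can be 0, 1, 2, 3, 4.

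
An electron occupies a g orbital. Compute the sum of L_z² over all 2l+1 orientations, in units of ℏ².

Σ(L_z)² = 60 ℏ²

G corresponds to l = 4.
The allowed m_l values are -4, -3, -2, -1, 0, 1, 2, 3, 4.
Σ m_l² = l(l+1)(2l+1)/3 = 4·5·9/3 = 60.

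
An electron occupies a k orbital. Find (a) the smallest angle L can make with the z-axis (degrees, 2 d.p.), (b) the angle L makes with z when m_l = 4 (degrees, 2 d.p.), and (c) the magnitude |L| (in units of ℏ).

For a k orbital, l = 7.
cos θ_min = 7/√56, so θ_min ≈ 20.70°.
For m_l = 4: cos θ = 4/√56, θ ≈ 57.69°.
|L| = ℏ√(7·8) = 2√14 ℏ ≈ 7.483ℏ.

θ_min ≈ 20.70°; θ(m_l=4) ≈ 57.69°; |L| = 2√14 ℏ ≈ 7.483ℏ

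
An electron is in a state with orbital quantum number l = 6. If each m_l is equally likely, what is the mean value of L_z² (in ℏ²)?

m_l ∈ {-6, -5, -4, -3, -2, -1, 0, 1, 2, 3, 4, 5, 6}.
Average of L_z² over 13 states: 182/13 ℏ² = 14 ℏ².

⟨L_z²⟩ = 14 ℏ²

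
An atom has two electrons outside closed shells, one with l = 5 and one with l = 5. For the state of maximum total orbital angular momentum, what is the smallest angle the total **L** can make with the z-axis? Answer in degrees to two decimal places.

Angular momentum addition gives L = |l₁ − l₂|, …, l₁ + l₂.
L ∈ {0, 1, 2, 3, 4, 5, 6, 7, 8, 9, 10}.
The maximum is L = 10, with |L_tot| = ℏ√(10·11) = √110 ℏ.
The minimum angle with z is arccos(10/√110) ≈ 17.55°.

θ_min ≈ 17.55°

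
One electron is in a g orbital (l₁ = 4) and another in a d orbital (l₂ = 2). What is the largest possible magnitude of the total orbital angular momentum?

|L_tot|_max = √42 ℏ ≈ 6.481ℏ

The total orbital quantum number L ranges from |l₁ − l₂| to l₁ + l₂ in integer steps.
So L can be 2, 3, 4, 5, 6.
The largest magnitude corresponds to L = 6: |L_tot| = ℏ√(6·7) = √42 ℏ.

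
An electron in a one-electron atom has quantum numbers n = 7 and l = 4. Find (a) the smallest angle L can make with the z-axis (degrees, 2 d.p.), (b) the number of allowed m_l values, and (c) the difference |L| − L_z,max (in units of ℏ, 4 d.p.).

cos θ_min = 4/√20, so θ_min ≈ 26.57°.
There are 2l+1 = 9 values of m_l.
|L| − L_z,max = (2√5 − 4)ℏ ≈ 0.4721ℏ.

θ_min ≈ 26.57°; 9 values; |L|−L_z,max ≈ 0.4721ℏ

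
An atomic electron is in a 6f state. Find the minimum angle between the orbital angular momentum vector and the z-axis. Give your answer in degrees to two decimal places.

θ_min ≈ 30.00°

6f means n = 6, l = 3.
|L| = ℏ√(l(l+1)) = 2√3 ℏ.
The smallest angle corresponds to the largest L_z, i.e. m_l = l = 3, giving L_z = 3ℏ.
cos θ_min = 3/√12, so θ_min ≈ 30.00°.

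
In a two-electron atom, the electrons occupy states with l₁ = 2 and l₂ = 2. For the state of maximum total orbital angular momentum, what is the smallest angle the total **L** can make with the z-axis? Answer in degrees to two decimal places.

θ_min ≈ 26.57°

Angular momentum addition gives L = |l₁ − l₂|, …, l₁ + l₂.
L ∈ {0, 1, 2, 3, 4}.
The maximum is L = 4, with |L_tot| = ℏ√(4·5) = 2√5 ℏ.
The minimum angle with z is arccos(4/√20) ≈ 26.57°.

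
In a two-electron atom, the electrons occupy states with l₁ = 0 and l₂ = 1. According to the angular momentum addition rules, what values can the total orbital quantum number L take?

Angular momentum addition gives L = |l₁ − l₂|, …, l₁ + l₂.
So L can be 1.

L = 1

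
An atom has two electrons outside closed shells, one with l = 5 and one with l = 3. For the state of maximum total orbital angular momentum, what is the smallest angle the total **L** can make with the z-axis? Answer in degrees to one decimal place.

θ_min ≈ 19.5°

The total orbital quantum number L ranges from |l₁ − l₂| to l₁ + l₂ in integer steps.
Allowed values: L = 2, 3, 4, 5, 6, 7, 8.
The maximum is L = 8, with |L_tot| = ℏ√(8·9) = 6√2 ℏ.
The minimum angle with z is arccos(8/√72) ≈ 19.5°.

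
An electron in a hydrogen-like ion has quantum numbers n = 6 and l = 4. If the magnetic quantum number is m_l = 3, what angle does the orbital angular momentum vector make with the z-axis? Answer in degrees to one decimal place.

θ ≈ 47.9°

|L| = ℏ√(l(l+1)) = 2√5 ℏ.
L_z = m_l ℏ = 3ℏ.
cos θ = L_z/|L| = 3/√20, so θ ≈ 47.9°.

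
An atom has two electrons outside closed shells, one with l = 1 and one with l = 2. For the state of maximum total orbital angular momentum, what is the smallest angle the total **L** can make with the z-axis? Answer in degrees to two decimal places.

The total orbital quantum number L ranges from |l₁ − l₂| to l₁ + l₂ in integer steps.
So L can be 1, 2, 3.
The maximum is L = 3, with |L_tot| = ℏ√(3·4) = 2√3 ℏ.
The minimum angle with z is arccos(3/√12) ≈ 30.00°.

θ_min ≈ 30.00°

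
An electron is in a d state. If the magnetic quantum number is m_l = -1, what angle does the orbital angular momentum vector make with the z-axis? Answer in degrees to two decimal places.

θ ≈ 114.09°

For a d orbital, l = 2.
|L| = ℏ√(l(l+1)) = √6 ℏ.
L_z = m_l ℏ = −1ℏ.
cos θ = L_z/|L| = -1/√6, so θ ≈ 114.09°.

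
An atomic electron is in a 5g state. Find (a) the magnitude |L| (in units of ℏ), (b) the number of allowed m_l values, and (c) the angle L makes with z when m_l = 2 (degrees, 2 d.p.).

The 5g subshell has l = 4.
|L| = ℏ√(4·5) = 2√5 ℏ ≈ 4.472ℏ.
There are 2l+1 = 9 values of m_l.
For m_l = 2: cos θ = 2/√20, θ ≈ 63.43°.

|L| = 2√5 ℏ ≈ 4.472ℏ; 9 values; θ(m_l=2) ≈ 63.43°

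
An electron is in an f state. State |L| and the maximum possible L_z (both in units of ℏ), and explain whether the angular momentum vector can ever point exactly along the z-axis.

An f state has l = 3.
|L| = 2√3 ℏ ≈ 3.4641ℏ, while L_z,max = lℏ = 3ℏ.
Since |L| > L_z,max, the vector can never point exactly along z; the closest it comes is θ_min = arccos(3/√12) ≈ 30.0°.

No: L_z,max = 3ℏ < |L| = 2√3 ℏ ≈ 3.464ℏ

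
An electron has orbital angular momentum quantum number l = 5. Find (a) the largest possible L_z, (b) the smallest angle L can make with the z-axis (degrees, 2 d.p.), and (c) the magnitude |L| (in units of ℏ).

L_z,max = lℏ = 5ℏ.
cos θ_min = 5/√30, so θ_min ≈ 24.09°.
|L| = ℏ√(5·6) = √30 ℏ ≈ 5.477ℏ.

L_z,max = 5ℏ; θ_min ≈ 24.09°; |L| = √30 ℏ ≈ 5.477ℏ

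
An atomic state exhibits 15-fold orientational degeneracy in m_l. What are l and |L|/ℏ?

2l + 1 = 15 ⇒ l = 7.
|L| = ℏ√(l(l+1)) = ℏ√(7·8) = 2√14 ℏ.

l = 7, |L| = 2√14 ℏ ≈ 7.483ℏ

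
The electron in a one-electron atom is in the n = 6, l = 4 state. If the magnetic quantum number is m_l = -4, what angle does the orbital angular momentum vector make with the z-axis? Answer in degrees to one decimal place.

θ ≈ 153.4°

|L| = √(l(l+1)) ℏ = 2√5 ℏ.
L_z = m_l ℏ = −4ℏ.
cos θ = L_z/|L| = -4/√20, so θ ≈ 153.4°.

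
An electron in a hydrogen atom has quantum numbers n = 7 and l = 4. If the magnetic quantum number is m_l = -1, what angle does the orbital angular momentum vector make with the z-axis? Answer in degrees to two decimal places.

θ ≈ 102.92°

|L| = ℏ√(l(l+1)) = 2√5 ℏ.
L_z = m_l ℏ = −1ℏ.
cos θ = L_z/|L| = -1/√20, so θ ≈ 102.92°.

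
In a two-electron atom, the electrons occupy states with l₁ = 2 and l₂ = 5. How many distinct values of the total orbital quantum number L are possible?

By the triangle rule, |l₁ − l₂| ≤ L ≤ l₁ + l₂.
Allowed values: L = 3, 4, 5, 6, 7.
That is 5 values.

5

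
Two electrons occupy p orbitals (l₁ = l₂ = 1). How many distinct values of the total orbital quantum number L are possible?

3

The total orbital quantum number L ranges from |l₁ − l₂| to l₁ + l₂ in integer steps.
L ∈ {0, 1, 2}.
That is 3 values.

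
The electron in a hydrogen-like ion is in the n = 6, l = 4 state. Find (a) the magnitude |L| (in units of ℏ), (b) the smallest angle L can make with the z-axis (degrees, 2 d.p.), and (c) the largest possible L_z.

|L| = ℏ√(4·5) = 2√5 ℏ ≈ 4.472ℏ.
cos θ_min = 4/√20, so θ_min ≈ 26.57°.
L_z,max = lℏ = 4ℏ.

|L| = 2√5 ℏ ≈ 4.472ℏ; θ_min ≈ 26.57°; L_z,max = 4ℏ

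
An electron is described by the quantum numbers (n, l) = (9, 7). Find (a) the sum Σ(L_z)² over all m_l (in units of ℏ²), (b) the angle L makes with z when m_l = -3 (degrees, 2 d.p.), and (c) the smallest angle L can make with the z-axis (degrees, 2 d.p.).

Σ(L_z)² = 280 ℏ²; θ(m_l=-3) ≈ 113.63°; θ_min ≈ 20.70°

Σ m_l² = 280, so Σ(L_z)² = 280 ℏ².
For m_l = -3: cos θ = -3/√56, θ ≈ 113.63°.
cos θ_min = 7/√56, so θ_min ≈ 20.70°.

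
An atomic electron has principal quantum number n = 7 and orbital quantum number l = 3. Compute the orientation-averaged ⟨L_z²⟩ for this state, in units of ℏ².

m_l runs from −3 to 3, i.e. {-3, -2, -1, 0, 1, 2, 3}.
⟨L_z²⟩ = ℏ²·l(l+1)/3 = 4ℏ².

⟨L_z²⟩ = 4 ℏ²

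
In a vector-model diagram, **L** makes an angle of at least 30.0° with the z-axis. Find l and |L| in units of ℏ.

l = 3, |L| = 2√3 ℏ ≈ 3.464ℏ

cos²θ_min = l/(l+1) = 0.7500.
Thus l = 0.7500/(1 − 0.7500) ≈ 3.
Then |L| = ℏ√(3·4) = 2√3 ℏ.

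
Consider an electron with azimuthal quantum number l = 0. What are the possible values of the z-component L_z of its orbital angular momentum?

L_z ∈ {0}

L_z = m_l ℏ with m_l ranging from −l to +l in integer steps.
For l = 0: m_l ∈ {0}.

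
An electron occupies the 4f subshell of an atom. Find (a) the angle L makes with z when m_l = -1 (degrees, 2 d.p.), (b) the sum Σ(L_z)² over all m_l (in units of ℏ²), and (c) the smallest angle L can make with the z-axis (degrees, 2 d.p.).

For 4f, l = 3.
For m_l = -1: cos θ = -1/√12, θ ≈ 106.78°.
Σ m_l² = 28, so Σ(L_z)² = 28 ℏ².
cos θ_min = 3/√12, so θ_min ≈ 30.00°.

θ(m_l=-1) ≈ 106.78°; Σ(L_z)² = 28 ℏ²; θ_min ≈ 30.00°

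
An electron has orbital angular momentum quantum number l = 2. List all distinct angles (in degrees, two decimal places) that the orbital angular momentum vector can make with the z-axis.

|L| = √(l(l+1)) ℏ = √6 ℏ.
cos θ = m_l/√6 for each m_l ∈ {-2, -1, 0, 1, 2}.

θ ∈ {35.26°, 65.91°, 90.00°, 114.09°, 144.74°}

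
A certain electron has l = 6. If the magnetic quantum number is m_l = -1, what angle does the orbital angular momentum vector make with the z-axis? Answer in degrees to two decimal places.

θ ≈ 98.88°

|L| = ℏ√(l(l+1)) = √42 ℏ.
L_z = m_l ℏ = −1ℏ.
cos θ = L_z/|L| = -1/√42, so θ ≈ 98.88°.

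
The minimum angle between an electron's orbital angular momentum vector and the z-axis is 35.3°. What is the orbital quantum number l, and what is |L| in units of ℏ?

cos²θ_min = l/(l+1) = 0.6661.
l = cos²θ/sin²θ ≈ 2.
Then |L| = ℏ√(2·3) = √6 ℏ.

l = 2, |L| = √6 ℏ ≈ 2.449ℏ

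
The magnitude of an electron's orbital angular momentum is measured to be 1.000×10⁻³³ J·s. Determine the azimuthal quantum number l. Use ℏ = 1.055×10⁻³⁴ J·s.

l = 9

|L|/ℏ = (1.000×10⁻³³)/(1.055×10⁻³⁴) ≈ 9.479.
Set l(l+1) = 89.85; the integer solution is l = 9.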